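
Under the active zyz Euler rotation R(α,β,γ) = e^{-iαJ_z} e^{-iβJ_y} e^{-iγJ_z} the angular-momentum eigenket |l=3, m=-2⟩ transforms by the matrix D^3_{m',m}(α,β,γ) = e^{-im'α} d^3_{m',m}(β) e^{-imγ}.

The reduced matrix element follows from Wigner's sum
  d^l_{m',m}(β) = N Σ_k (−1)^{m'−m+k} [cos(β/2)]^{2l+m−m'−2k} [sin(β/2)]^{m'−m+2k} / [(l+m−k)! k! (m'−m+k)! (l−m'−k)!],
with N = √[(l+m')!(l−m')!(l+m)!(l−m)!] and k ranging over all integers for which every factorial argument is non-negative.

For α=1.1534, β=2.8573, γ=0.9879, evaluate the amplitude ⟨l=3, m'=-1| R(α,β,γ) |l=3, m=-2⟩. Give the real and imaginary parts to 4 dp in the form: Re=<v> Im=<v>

D^3_{-1,-2}(1.1534,2.8573,0.9879) = e^{-i·-1·1.1534}·d^3_{-1,-2}(2.8573)·e^{-i·-2·0.9879}. Compute d first:
With c≡cos(β/2)=0.141668 and s≡sin(β/2)=0.989914, N=[2·24·1·120]^{1/2}=75.894664
The bounds max(0,m−m')=0 and min(l+m,l−m')=1 give 2 terms
  k=0: (−1)^1·75.8947/(24)·0.1417^5·0.9899^1 = -0.000179
  k=1: (−1)^2·75.8947/(12)·0.1417^3·0.9899^3 = +0.017444
d^3_{-1,-2}(2.8573) = -0.000179 +0.017444 = +0.017265
Phases: e^{-i·(-1)·1.1534}=+0.405382+0.914148i, e^{-i·(-2)·0.9879}=-0.394022+0.919101i ⇒ D=-0.017264+0.000214i

Re=-0.0173 Im=0.0002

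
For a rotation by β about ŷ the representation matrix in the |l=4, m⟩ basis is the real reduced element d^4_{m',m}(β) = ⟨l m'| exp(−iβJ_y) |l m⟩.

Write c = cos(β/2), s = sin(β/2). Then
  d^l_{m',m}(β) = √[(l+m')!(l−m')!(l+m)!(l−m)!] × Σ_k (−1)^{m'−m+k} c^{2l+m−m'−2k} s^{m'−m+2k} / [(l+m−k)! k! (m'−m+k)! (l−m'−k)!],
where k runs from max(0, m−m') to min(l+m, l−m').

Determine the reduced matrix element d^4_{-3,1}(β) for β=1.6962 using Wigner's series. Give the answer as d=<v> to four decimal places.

d^4_{-3,1}(β=1.6962) via Wigner's sum:
With c≡cos(β/2)=0.661409 and s≡sin(β/2)=0.750025, N=[1·5040·120·6]^{1/2}=1904.940944
k: max(0,(1)−(-3))=4 … min(4+(1),4−(-3))=5
  k=4: (−1)^0·1904.9409/(144)·0.6614^4·0.7500^4 = +0.801131
  k=5: (−1)^1·1904.9409/(240)·0.6614^2·0.7500^6 = -0.618110
d^4_{-3,1}(1.6962) = +0.801131 -0.618110 = +0.183021

d=0.1830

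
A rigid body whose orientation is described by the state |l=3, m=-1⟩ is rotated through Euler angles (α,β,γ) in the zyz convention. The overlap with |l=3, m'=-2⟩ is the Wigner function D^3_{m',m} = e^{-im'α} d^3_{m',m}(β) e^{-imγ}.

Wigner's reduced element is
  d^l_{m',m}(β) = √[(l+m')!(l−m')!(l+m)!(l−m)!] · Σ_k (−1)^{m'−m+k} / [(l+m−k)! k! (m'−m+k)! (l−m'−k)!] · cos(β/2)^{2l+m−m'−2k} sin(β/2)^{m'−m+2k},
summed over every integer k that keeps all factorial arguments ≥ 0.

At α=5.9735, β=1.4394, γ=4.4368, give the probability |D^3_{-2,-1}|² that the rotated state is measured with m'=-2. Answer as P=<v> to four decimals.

D^3_{-2,-1}(5.9735,1.4394,4.4368) = e^{-i·-2·5.9735}·d^3_{-2,-1}(1.4394)·e^{-i·-1·4.4368}. Compute d first:
c=cos(1.4394/2)=0.752004, s=sin(1.4394/2)=0.659159; N=√[1·120·2·24]=75.894664
k∈{1,2} keeps every argument non-negative
  k=1: (−1)^0·75.8947/(24)·0.7520^5·0.6592^1 = +0.501291
  k=2: (−1)^1·75.8947/(12)·0.7520^3·0.6592^3 = -0.770301
d^3_{-2,-1}(1.4394) = +0.501291 -0.770301 = -0.269010
|D^3_{-2,-1}|² = |d^3_{-2,-1}(β)|² = (-0.269010)² = 0.072366 (the z-rotation phases have unit modulus)

P=0.0724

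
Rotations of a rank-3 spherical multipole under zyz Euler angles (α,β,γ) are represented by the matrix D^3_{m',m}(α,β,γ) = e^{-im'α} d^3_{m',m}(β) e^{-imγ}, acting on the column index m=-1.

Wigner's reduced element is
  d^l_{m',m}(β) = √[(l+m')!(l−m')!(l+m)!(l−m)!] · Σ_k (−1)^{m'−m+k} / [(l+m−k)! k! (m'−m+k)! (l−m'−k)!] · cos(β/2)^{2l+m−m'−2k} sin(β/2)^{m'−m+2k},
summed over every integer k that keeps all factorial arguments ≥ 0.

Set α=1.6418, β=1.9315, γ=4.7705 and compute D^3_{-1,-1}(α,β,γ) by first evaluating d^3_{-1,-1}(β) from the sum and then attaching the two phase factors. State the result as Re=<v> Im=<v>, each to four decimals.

Split into d^3_{-1,-1}(β=1.9315) × two z-phases.
With c≡cos(β/2)=0.568800 and s≡sin(β/2)=0.822476, N=[2·24·2·24]^{1/2}=48.000000
k: max(0,(-1)−(-1))=0 … min(3+(-1),3−(-1))=2
  k=0: (−1)^0·48.0000/(48)·0.5688^6·0.8225^0 = +0.033866
  k=1: (−1)^1·48.0000/(6)·0.5688^4·0.8225^2 = -0.566468
  k=2: (−1)^2·48.0000/(8)·0.5688^2·0.8225^4 = +0.888307
d^3_{-1,-1}(1.9315) = +0.033866 -0.566468 +0.888307 = +0.355705
Phases: e^{-i·(-1)·1.6418}=-0.070944+0.997480i, e^{-i·(-1)·4.7705}=+0.058078-0.998312i ⇒ D=+0.352744+0.045799i

Re=0.3527 Im=0.0458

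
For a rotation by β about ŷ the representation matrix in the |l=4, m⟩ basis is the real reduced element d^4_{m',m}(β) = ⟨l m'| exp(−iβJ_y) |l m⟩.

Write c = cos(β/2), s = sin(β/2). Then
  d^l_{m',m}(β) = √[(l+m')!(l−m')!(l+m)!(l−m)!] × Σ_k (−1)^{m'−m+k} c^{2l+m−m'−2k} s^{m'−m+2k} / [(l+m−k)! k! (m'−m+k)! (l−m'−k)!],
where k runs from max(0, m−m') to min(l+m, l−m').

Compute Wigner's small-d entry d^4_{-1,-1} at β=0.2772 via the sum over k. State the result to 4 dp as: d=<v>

d^4_{-1,-1}(β=0.2772) via Wigner's sum:
c=cos(0.2772/2)=0.990410, s=sin(0.2772/2)=0.138157; N=√[6·120·6·120]=720.000000
The bounds max(0,m−m')=0 and min(l+m,l−m')=3 give 4 terms
  k=0: (−1)^0·720.0000/(720)·0.9904^8·0.1382^0 = +0.925809
  k=1: (−1)^1·720.0000/(48)·0.9904^6·0.1382^2 = -0.270225
  k=2: (−1)^2·720.0000/(24)·0.9904^4·0.1382^4 = +0.010516
  k=3: (−1)^3·720.0000/(72)·0.9904^2·0.1382^6 = -0.000068
d^4_{-1,-1}(0.2772) = +0.925809 -0.270225 +0.010516 -0.000068 = +0.666032

d=0.6660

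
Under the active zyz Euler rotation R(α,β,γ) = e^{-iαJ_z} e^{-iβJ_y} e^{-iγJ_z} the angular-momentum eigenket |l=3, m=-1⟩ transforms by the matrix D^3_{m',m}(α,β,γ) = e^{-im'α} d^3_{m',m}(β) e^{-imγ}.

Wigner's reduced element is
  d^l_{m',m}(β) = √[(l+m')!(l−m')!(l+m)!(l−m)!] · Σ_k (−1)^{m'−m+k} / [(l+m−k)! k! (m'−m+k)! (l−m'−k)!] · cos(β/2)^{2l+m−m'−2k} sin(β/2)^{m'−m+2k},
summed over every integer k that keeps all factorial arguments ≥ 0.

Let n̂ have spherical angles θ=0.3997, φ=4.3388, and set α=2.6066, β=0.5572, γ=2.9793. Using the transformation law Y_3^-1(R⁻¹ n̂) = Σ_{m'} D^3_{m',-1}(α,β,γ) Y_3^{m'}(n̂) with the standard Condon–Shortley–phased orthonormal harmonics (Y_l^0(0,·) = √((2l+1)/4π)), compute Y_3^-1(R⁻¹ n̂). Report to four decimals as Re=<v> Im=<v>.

Re=0.3469 Im=0.1700

Need the full column D^3_{m',-1} for m'=−3..3 at α=2.6066, β=0.5572, γ=2.9793.
cos(β/2)=0.961441, sin(β/2)=0.275010
d^3_{-3,-1}: single k=2 term ⇒ +0.250284;  D = -0.048859-0.245469i
d^3_{-2,-1}: k∈[1..2] ⇒ +0.714434 -0.116908 = +0.597527;  D = -0.198433+0.563616i
d^3_{-1,-1}: k∈[0..2] ⇒ +0.789836 -0.516985 +0.031724 = +0.304575;  D = +0.233484-0.195580i
d^3_{0,-1}: k∈[0..2] ⇒ -0.782624 +0.192099 -0.005239 = -0.595764;  D = +0.587935-0.096264i
d^3_{1,-1}: k∈[0..2] ⇒ +0.387739 -0.042299 +0.000433 = +0.345872;  D = +0.322127+0.125943i
d^3_{2,-1}: k∈[0..1] ⇒ -0.116908 +0.004783 = -0.112125;  D = +0.069020+0.088364i
d^3_{3,-1}: single k=0 term ⇒ +0.020478;  D = +0.002616+0.020310i
Y_3^{m'}(θ=0.3997,φ=4.3388) and Σ D·Y over m':
  (-0.0489-0.2455i)·(+0.0221-0.0107i)  (-0.1984+0.5636i)·(-0.1046-0.0969i)  (+0.2335-0.1956i)·(-0.1488+0.3797i)  (+0.5879-0.0963i)·(+0.4272+0.0000i)  (+0.3221+0.1259i)·(+0.1488+0.3797i)  (+0.0690+0.0884i)·(-0.1046+0.0969i)  (+0.0026+0.0203i)·(-0.0221-0.0107i)
Y_3^-1(R⁻¹ n̂) = +0.346855+0.170027i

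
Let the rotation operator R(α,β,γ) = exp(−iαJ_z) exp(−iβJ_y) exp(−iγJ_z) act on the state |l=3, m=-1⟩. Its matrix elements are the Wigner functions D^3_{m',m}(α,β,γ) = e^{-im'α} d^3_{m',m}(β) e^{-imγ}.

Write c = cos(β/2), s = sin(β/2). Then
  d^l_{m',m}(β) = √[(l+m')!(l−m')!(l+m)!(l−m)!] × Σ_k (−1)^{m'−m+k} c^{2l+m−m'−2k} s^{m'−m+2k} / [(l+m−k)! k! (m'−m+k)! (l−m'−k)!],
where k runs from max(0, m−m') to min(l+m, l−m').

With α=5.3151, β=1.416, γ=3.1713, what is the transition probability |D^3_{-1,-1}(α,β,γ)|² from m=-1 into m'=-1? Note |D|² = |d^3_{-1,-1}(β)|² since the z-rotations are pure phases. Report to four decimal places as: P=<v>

D^3_{-1,-1}(5.3151,1.416,3.1713) = e^{-i·-1·5.3151}·d^3_{-1,-1}(1.416)·e^{-i·-1·3.1713}. Compute d first:
c=cos(1.416/2)=0.759664, s=sin(1.416/2)=0.650316; N=√[2·24·2·24]=48.000000
k∈{0,1,2} keeps every argument non-negative
  k=0: (−1)^0·48.0000/(48)·0.7597^6·0.6503^0 = +0.192189
  k=1: (−1)^1·48.0000/(6)·0.7597^4·0.6503^2 = -1.126743
  k=2: (−1)^2·48.0000/(8)·0.7597^2·0.6503^4 = +0.619286
d^3_{-1,-1}(1.416) = +0.192189 -1.126743 +0.619286 = -0.315267
|D^3_{-1,-1}|² = |d^3_{-1,-1}(β)|² = (-0.315267)² = 0.099393 (the z-rotation phases have unit modulus)

P=0.0994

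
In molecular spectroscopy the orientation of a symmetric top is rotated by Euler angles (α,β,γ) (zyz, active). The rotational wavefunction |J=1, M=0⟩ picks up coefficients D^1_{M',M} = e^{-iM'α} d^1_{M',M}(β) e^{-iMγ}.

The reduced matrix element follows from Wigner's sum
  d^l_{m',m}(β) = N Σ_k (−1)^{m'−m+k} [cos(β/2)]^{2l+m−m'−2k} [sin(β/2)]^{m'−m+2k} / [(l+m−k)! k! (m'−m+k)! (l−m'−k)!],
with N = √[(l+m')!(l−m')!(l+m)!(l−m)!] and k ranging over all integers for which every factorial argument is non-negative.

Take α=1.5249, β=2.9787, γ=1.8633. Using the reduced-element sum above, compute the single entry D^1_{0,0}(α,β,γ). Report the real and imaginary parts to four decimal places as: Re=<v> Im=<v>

Re=-0.9868 Im=0.0000

First d^1_{0,0}(β=2.9787), then the phase factors e^{-i(0)α} and e^{-i(0)γ}:
c=cos(2.9787/2)=0.081356, s=sin(2.9787/2)=0.996685; N=√[1·1·1·1]=1.000000
k∈{0,1} keeps every argument non-negative
  k=0: (−1)^0·1.0000/(1)·0.0814^2·0.9967^0 = +0.006619
  k=1: (−1)^1·1.0000/(1)·0.0814^0·0.9967^2 = -0.993381
d^1_{0,0}(2.9787) = +0.006619 -0.993381 = -0.986762
Phases: e^{-i·(0)·1.5249}=+1.000000+0.000000i, e^{-i·(0)·1.8633}=+1.000000+0.000000i ⇒ D=-0.986762+0.000000i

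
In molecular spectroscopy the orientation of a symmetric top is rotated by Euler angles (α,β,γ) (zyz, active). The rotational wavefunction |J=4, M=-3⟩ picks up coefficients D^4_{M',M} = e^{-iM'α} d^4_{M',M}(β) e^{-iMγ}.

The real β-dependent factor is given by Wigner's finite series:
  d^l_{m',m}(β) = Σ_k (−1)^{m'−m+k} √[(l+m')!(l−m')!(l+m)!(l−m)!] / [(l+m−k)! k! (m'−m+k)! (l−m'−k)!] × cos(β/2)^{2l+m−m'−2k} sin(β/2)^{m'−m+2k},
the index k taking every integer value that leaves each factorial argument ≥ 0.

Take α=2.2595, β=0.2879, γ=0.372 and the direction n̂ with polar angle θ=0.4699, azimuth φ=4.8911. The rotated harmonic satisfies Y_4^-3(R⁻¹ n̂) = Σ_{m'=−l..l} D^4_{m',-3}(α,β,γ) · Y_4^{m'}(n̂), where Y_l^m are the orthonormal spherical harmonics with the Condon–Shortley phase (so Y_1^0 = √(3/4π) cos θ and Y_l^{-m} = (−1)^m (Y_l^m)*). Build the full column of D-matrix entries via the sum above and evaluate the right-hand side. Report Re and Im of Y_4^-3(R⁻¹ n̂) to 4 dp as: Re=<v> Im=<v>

Re=0.1469 Im=-0.2373

Need the full column D^4_{m',-3} for m'=−4..4 at α=2.2595, β=0.2879, γ=0.372.
cos(β/2)=0.989657, sin(β/2)=0.143453
d^4_{-4,-3}: single k=1 term ⇒ +0.377267;  D = -0.281325-0.251369i
d^4_{-3,-3}: k∈[0..1] ⇒ +0.920191 -0.135341 = +0.784850;  D = -0.031792+0.784206i
d^4_{-2,-3}: k∈[0..1] ⇒ -0.499077 +0.031459 = -0.467619;  D = -0.372777+0.282320i
d^4_{-1,-3}: k∈[0..1] ⇒ +0.153462 -0.005374 = +0.148088;  D = -0.144055-0.034324i
d^4_{0,-3}: k∈[0..1] ⇒ -0.033160 +0.000697 = -0.032464;  D = -0.014261-0.029164i
d^4_{1,-3}: k∈[0..1] ⇒ +0.005374 -0.000068 = +0.005306;  D = +0.002199-0.004829i
d^4_{2,-3}: k∈[0..1] ⇒ -0.000661 +0.000005 = -0.000656;  D = +0.000634-0.000170i
d^4_{3,-3}: k∈[0..1] ⇒ +0.000060 -0.000000 = +0.000060;  D = +0.000048+0.000035i
d^4_{4,-3}: single k=0 term ⇒ -0.000003;  D = +0.000000+0.000003i
Y_4^{m'}(θ=0.4699,φ=4.8911) and Σ D·Y over m':
  (-0.2813-0.2514i)·(+0.0140-0.0122i)  (-0.0318+0.7842i)·(-0.0529-0.0891i)  (-0.3728+0.2823i)·(-0.2933+0.1095i)  (-0.1441-0.0343i)·(+0.0871+0.4821i)  (-0.0143-0.0292i)·(+0.1344+0.0000i)  (+0.0022-0.0048i)·(-0.0871+0.4821i)  (+0.0006-0.0002i)·(-0.2933-0.1095i)  (+0.0000+0.0000i)·(+0.0529-0.0891i)  (+0.0000+0.0000i)·(+0.0140+0.0122i)
Y_4^-3(R⁻¹ n̂) = +0.146946-0.237300i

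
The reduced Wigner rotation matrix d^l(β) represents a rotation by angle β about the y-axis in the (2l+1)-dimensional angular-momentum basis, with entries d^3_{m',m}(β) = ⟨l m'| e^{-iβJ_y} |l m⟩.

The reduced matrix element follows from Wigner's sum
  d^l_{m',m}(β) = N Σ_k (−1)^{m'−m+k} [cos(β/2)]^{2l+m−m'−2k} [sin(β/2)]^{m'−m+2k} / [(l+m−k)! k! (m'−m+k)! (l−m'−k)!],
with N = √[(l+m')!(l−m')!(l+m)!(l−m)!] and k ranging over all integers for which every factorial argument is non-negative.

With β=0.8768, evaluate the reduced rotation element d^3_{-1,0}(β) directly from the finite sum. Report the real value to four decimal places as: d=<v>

d=0.3480

d^3_{-1,0}(β=0.8768) via Wigner's sum:
Half-angle: c=0.905432, s=0.424491. N=√(2·24·6·6)=41.569219
Admissible k: 1..3 (factorial args all ≥0)
  k=1: (−1)^0·41.5692/(12)·0.9054^5·0.4245^1 = +0.894826
  k=2: (−1)^1·41.5692/(4)·0.9054^3·0.4245^3 = -0.590046
  k=3: (−1)^2·41.5692/(12)·0.9054^1·0.4245^5 = +0.043231
d^3_{-1,0}(0.8768) = +0.894826 -0.590046 +0.043231 = +0.348011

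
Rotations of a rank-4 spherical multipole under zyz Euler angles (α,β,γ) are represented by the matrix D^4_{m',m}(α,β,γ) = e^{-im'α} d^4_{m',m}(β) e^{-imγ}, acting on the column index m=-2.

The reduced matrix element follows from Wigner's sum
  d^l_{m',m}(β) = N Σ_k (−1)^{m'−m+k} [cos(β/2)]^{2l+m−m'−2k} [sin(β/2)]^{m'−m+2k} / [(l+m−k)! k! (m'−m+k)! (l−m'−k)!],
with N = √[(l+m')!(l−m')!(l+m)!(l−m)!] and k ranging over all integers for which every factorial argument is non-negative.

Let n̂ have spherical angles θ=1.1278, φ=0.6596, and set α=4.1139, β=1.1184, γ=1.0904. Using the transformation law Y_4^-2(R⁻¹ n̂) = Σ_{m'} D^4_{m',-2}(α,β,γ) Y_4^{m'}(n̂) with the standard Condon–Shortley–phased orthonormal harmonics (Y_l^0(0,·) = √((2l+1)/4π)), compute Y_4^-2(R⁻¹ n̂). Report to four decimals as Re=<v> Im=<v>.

Re=-0.2977 Im=0.0794

Need the full column D^4_{m',-2} for m'=−4..4 at α=4.1139, β=1.1184, γ=1.0904.
cos(β/2)=0.847680, sin(β/2)=0.530508
d^4_{-4,-2}: single k=2 term ⇒ +0.552528;  D = +0.540023-0.116885i
d^4_{-3,-2}: k∈[1..2] ⇒ +0.624279 -0.733535 = -0.109256;  D = +0.041066-0.101244i
d^4_{-2,-2}: k∈[0..2] ⇒ +0.266597 -1.253016 +0.613461 = -0.372958;  D = +0.206561+0.310532i
d^4_{-1,-2}: k∈[0..2] ⇒ -0.707866 +1.386251 -0.361969 = +0.316416;  D = +0.316395+0.003643i
d^4_{0,-2}: k∈[0..2] ⇒ +0.990596 -1.034632 +0.151963 = +0.107927;  D = -0.061828+0.088462i
d^4_{1,-2}: k∈[0..2] ⇒ -0.924167 +0.542953 -0.042532 = -0.423746;  D = +0.150188+0.396237i
d^4_{2,-2}: k∈[0..2] ⇒ +0.613461 -0.192220 +0.006274 = +0.427515;  D = +0.415647+0.100037i
d^4_{3,-2}: k∈[0..1] ⇒ -0.287304 +0.037509 = -0.249794;  D = +0.185117-0.167717i
d^4_{4,-2}: single k=0 term ⇒ +0.084761;  D = -0.011629-0.083959i
Y_4^{m'}(θ=1.1278,φ=0.6596) and Σ D·Y over m':
  (+0.5400-0.1169i)·(-0.2583-0.1422i)  (+0.0411-0.1012i)·(-0.1570-0.3632i)  (+0.2066+0.3105i)·(+0.0195-0.0757i)  (+0.3164+0.0036i)·(-0.2481+0.1924i)  (-0.0618+0.0885i)·(-0.1408+0.0000i)  (+0.1502+0.3962i)·(+0.2481+0.1924i)  (+0.4156+0.1000i)·(+0.0195+0.0757i)  (+0.1851-0.1677i)·(+0.1570-0.3632i)  (-0.0116-0.0840i)·(-0.2583+0.1422i)
Y_4^-2(R⁻¹ n̂) = -0.297684+0.079411i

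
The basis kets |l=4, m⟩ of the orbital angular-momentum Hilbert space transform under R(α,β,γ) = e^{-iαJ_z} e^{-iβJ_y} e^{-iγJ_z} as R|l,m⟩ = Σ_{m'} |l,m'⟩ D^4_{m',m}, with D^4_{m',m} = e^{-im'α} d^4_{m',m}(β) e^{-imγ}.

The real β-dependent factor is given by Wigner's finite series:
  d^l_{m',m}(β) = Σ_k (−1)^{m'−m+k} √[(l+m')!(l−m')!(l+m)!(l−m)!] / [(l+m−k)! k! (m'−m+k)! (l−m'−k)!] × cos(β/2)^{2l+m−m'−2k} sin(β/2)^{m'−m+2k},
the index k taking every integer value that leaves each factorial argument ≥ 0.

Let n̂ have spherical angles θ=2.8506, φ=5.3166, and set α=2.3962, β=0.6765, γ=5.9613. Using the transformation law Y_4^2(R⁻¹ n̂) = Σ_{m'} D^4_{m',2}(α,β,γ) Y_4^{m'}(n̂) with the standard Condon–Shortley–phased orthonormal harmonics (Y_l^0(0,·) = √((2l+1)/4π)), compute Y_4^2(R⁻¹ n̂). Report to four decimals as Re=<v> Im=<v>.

Need the full column D^4_{m',2} for m'=−4..4 at α=2.3962, β=0.6765, γ=5.9613.
cos(β/2)=0.943337, sin(β/2)=0.331837
d^4_{-4,2}: single k=6 term ⇒ +0.006287;  D = -0.004363-0.004527i
d^4_{-3,2}: k∈[5..6] ⇒ +0.037915 -0.001564 = +0.036351;  D = +0.000786+0.036342i
d^4_{-2,2}: k∈[4..6] ⇒ +0.144031 -0.014258 +0.000147 = +0.129920;  D = +0.086036-0.097350i
d^4_{-1,2}: k∈[3..5] ⇒ +0.386031 -0.071652 +0.001773 = +0.316152;  D = -0.314521+0.032073i
d^4_{0,2}: k∈[2..4] ⇒ +0.736158 -0.242915 +0.011272 = +0.504514;  D = +0.403530+0.302817i
d^4_{1,2}: k∈[1..3] ⇒ +0.935897 -0.579047 +0.047768 = +0.404619;  D = -0.073089-0.397963i
d^4_{2,2}: k∈[0..2] ⇒ +0.627096 -0.931174 +0.144031 = -0.160047;  D = +0.085524-0.135280i
d^4_{3,2}: k∈[0..1] ⇒ -0.825384 +0.306403 = -0.518981;  D = -0.501318+0.134244i
d^4_{4,2}: single k=0 term ⇒ +0.410609;  D = -0.363495-0.190975i
Y_4^{m'}(θ=2.8506,φ=5.3166) and Σ D·Y over m':
  (-0.0044-0.0045i)·(-0.0022-0.0020i)  (+0.0008+0.0363i)·(+0.0275-0.0068i)  (+0.0860-0.0973i)·(-0.0529+0.1396i)  (-0.3145+0.0321i)·(-0.2529-0.3664i)  (+0.4035+0.3028i)·(+0.5231+0.0000i)  (-0.0731-0.3980i)·(+0.2529-0.3664i)  (+0.0855-0.1353i)·(-0.0529-0.1396i)  (-0.5013+0.1342i)·(-0.0275-0.0068i)  (-0.3635-0.1910i)·(-0.0022+0.0020i)
Y_4^2(R⁻¹ n̂) = +0.139865+0.204453i

Re=0.1399 Im=0.2045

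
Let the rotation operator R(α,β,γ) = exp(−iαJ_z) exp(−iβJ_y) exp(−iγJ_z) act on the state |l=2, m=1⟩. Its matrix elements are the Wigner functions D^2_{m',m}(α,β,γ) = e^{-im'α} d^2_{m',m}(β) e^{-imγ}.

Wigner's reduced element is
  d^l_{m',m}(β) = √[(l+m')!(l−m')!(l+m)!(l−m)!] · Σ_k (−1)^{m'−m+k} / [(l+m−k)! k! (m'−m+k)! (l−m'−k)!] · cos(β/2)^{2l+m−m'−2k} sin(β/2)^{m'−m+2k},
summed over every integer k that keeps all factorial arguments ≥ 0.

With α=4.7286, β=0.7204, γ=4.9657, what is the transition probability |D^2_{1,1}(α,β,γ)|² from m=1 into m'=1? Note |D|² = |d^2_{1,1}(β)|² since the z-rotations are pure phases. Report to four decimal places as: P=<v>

First d^2_{1,1}(β=0.7204), then the phase factors e^{-i(1)α} and e^{-i(1)γ}:
Half-angle: c=0.935826, s=0.352461. N=√(6·1·6·1)=6.000000
k: max(0,(1)−(1))=0 … min(2+(1),2−(1))=1
  k=0: (−1)^0·6.0000/(6)·0.9358^4·0.3525^0 = +0.766975
  k=1: (−1)^1·6.0000/(2)·0.9358^2·0.3525^2 = -0.326389
d^2_{1,1}(0.7204) = +0.766975 -0.326389 = +0.440586
|D^2_{1,1}|² = |d^2_{1,1}(β)|² = (+0.440586)² = 0.194116 (the z-rotation phases have unit modulus)

P=0.1941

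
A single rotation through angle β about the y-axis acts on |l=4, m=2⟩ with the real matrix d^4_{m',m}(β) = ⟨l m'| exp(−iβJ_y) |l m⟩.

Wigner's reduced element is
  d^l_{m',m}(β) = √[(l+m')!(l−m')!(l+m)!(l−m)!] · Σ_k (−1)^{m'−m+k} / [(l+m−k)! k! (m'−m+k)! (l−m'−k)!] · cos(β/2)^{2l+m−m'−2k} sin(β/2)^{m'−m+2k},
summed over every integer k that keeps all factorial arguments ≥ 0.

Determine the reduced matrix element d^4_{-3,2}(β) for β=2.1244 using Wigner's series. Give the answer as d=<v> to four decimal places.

d=-0.0477

d^4_{-3,2}(β=2.1244) via Wigner's sum:
With c≡cos(β/2)=0.486952 and s≡sin(β/2)=0.873429, N=[1·5040·720·2]^{1/2}=2693.993318
The bounds max(0,m−m')=5 and min(l+m,l−m')=6 give 2 terms
  k=5: (−1)^0·2693.9933/(240)·0.4870^3·0.8734^5 = +0.658841
  k=6: (−1)^1·2693.9933/(720)·0.4870^1·0.8734^7 = -0.706550
d^4_{-3,2}(2.1244) = +0.658841 -0.706550 = -0.047709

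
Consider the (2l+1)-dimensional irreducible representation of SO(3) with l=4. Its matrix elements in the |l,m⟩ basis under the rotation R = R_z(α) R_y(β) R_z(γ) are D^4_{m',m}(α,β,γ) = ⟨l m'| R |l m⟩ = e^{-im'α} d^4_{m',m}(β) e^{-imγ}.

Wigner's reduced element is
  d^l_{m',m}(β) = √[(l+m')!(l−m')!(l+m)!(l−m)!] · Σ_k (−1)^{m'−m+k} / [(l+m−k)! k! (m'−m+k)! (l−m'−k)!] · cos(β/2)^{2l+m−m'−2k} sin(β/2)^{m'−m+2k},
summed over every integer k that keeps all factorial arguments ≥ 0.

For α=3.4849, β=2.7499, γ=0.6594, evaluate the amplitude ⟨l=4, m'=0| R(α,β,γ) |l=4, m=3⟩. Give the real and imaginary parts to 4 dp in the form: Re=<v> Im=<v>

Split into d^4_{0,3}(β=2.7499) × two z-phases.
c=cos(2.7499/2)=0.194597, s=sin(2.7499/2)=0.980883; N=√[24·24·5040·1]=1703.830978
Admissible k: 3..4 (factorial args all ≥0)
  k=3: (−1)^0·1703.8310/(144)·0.1946^5·0.9809^3 = +0.003116
  k=4: (−1)^1·1703.8310/(144)·0.1946^3·0.9809^5 = -0.079169
d^4_{0,3}(2.7499) = +0.003116 -0.079169 = -0.076053
Phases: e^{-i·(0)·3.4849}=+1.000000+0.000000i, e^{-i·(3)·0.6594}=-0.396227-0.918153i ⇒ D=+0.030134+0.069829i

Re=0.0301 Im=0.0698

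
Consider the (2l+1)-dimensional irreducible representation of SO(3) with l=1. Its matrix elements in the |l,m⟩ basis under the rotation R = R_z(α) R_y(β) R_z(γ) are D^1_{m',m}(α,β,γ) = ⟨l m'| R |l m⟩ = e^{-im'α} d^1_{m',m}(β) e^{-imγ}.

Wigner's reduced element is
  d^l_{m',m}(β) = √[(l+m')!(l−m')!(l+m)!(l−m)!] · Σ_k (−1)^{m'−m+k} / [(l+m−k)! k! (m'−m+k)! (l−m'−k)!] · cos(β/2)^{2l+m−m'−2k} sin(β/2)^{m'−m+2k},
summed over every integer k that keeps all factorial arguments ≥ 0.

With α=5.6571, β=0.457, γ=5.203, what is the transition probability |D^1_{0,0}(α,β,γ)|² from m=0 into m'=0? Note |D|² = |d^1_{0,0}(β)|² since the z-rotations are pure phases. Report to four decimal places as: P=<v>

Split into d^1_{0,0}(β=0.457) × two z-phases.
Half-angle: c=0.974007, s=0.226517. N=√(1·1·1·1)=1.000000
Admissible k: 0..1 (factorial args all ≥0)
  k=0: (−1)^0·1.0000/(1)·0.9740^2·0.2265^0 = +0.948690
  k=1: (−1)^1·1.0000/(1)·0.9740^0·0.2265^2 = -0.051310
d^1_{0,0}(0.457) = +0.948690 -0.051310 = +0.897380
|D^1_{0,0}|² = |d^1_{0,0}(β)|² = (+0.897380)² = 0.805291 (the z-rotation phases have unit modulus)

P=0.8053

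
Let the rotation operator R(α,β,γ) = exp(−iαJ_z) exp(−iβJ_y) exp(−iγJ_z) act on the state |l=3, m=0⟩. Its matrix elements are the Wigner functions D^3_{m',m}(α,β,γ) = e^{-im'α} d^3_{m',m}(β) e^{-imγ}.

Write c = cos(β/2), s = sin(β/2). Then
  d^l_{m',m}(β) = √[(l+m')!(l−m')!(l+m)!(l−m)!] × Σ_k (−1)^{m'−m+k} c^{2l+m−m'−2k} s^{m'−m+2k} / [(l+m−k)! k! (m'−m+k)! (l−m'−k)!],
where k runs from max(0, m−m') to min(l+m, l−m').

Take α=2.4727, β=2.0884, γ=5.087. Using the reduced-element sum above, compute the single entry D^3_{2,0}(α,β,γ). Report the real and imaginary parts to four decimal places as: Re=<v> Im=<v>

Re=-0.1181 Im=-0.4978

D^3_{2,0}(2.4727,2.0884,5.087) = e^{-i·2·2.4727}·d^3_{2,0}(2.0884)·e^{-i·0·5.087}. Compute d first:
c=cos(2.0884/2)=0.502594, s=sin(2.0884/2)=0.864523; N=√[120·1·6·6]=65.726707
k∈{0,1} keeps every argument non-negative
  k=0: (−1)^2·65.7267/(12)·0.5026^4·0.8645^2 = +0.261205
  k=1: (−1)^3·65.7267/(12)·0.5026^2·0.8645^4 = -0.772859
d^3_{2,0}(2.0884) = +0.261205 -0.772859 = -0.511654
Attach z-rotation phases: D = e^{-i(2)(2.4727)}·(-0.511654)·e^{-i(0)(5.087)} = -0.118145-0.497827i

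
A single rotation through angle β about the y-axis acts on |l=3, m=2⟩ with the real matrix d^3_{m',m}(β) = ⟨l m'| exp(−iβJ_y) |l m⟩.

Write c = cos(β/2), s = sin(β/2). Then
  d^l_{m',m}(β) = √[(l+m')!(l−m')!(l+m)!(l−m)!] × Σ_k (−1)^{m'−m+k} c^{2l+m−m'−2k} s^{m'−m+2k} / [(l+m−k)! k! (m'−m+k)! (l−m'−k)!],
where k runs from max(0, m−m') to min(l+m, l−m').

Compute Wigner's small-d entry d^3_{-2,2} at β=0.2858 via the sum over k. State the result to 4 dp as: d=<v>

d=0.0020

d^3_{-2,2}(β=0.2858) via Wigner's sum:
With c≡cos(β/2)=0.989807 and s≡sin(β/2)=0.142414, N=[1·120·120·1]^{1/2}=120.000000
The bounds max(0,m−m')=4 and min(l+m,l−m')=5 give 2 terms
  k=4: (−1)^0·120.0000/(24)·0.9898^2·0.1424^4 = +0.002015
  k=5: (−1)^1·120.0000/(120)·0.9898^0·0.1424^6 = -0.000008
d^3_{-2,2}(0.2858) = +0.002015 -0.000008 = +0.002007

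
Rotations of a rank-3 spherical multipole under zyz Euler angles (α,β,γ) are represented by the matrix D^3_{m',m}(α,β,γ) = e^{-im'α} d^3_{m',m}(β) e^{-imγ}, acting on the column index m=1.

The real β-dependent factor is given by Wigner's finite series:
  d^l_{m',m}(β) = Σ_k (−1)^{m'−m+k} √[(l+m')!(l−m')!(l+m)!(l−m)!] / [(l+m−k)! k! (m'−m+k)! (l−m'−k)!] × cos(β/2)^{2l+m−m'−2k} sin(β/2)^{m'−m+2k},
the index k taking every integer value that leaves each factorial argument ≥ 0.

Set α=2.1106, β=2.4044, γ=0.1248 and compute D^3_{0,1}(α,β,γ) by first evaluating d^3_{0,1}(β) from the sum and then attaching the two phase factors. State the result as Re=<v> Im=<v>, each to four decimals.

Re=0.5027 Im=-0.0631

D^3_{0,1}(2.1106,2.4044,0.1248) = e^{-i·0·2.1106}·d^3_{0,1}(2.4044)·e^{-i·1·0.1248}. Compute d first:
c=cos(2.4044/2)=0.360306, s=sin(2.4044/2)=0.932834; N=√[6·6·24·2]=41.569219
k: max(0,(1)−(0))=1 … min(3+(1),3−(0))=3
  k=1: (−1)^0·41.5692/(12)·0.3603^5·0.9328^1 = +0.019623
  k=2: (−1)^1·41.5692/(4)·0.3603^3·0.9328^3 = -0.394585
  k=3: (−1)^2·41.5692/(12)·0.3603^1·0.9328^5 = +0.881626
d^3_{0,1}(2.4044) = +0.019623 -0.394585 +0.881626 = +0.506663
Attach z-rotation phases: D = e^{-i(0)(2.1106)}·(+0.506663)·e^{-i(1)(0.1248)} = +0.502723-0.063068i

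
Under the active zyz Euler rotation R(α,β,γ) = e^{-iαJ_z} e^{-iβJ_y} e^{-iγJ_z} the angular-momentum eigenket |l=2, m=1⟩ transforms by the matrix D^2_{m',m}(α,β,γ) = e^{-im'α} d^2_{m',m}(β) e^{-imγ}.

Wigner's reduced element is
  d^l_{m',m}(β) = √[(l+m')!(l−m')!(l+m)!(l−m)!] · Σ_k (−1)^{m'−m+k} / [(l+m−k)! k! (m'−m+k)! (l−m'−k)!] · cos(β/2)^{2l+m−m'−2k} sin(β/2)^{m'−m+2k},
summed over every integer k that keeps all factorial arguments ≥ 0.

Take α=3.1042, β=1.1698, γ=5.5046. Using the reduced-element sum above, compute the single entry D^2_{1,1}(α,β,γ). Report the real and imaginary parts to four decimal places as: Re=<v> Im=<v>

Re=0.1045 Im=0.1111

First d^2_{1,1}(β=1.1698), then the phase factors e^{-i(1)α} and e^{-i(1)γ}:
With c≡cos(β/2)=0.833767 and s≡sin(β/2)=0.552116, N=[6·1·6·1]^{1/2}=6.000000
k∈{0,1} keeps every argument non-negative
  k=0: (−1)^0·6.0000/(6)·0.8338^4·0.5521^0 = +0.483258
  k=1: (−1)^1·6.0000/(2)·0.8338^2·0.5521^2 = -0.635728
d^2_{1,1}(1.1698) = +0.483258 -0.635728 = -0.152470
Phases: e^{-i·(1)·3.1042}=-0.999301-0.037384i, e^{-i·(1)·5.5046}=+0.711908+0.702273i ⇒ D=+0.104466+0.111059i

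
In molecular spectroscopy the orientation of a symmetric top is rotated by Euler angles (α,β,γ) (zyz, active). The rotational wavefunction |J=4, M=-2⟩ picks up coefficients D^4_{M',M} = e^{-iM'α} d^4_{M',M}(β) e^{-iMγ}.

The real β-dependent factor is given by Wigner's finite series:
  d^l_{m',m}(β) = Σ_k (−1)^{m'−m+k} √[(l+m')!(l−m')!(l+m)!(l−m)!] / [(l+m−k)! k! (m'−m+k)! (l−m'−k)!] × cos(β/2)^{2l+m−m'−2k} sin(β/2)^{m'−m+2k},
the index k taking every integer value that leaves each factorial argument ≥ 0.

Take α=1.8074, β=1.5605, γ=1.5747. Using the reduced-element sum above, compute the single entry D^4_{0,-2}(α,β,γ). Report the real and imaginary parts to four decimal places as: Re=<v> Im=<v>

Re=0.3949 Im=0.0031

First d^4_{0,-2}(β=1.5605), then the phase factors e^{-i(0)α} and e^{-i(-2)γ}:
With c≡cos(β/2)=0.710738 and s≡sin(β/2)=0.703457, N=[24·24·2·720]^{1/2}=910.735966
k∈{0,1,2} keeps every argument non-negative
  k=0: (−1)^2·910.7360/(96)·0.7107^6·0.7035^2 = +0.605135
  k=1: (−1)^3·910.7360/(36)·0.7107^4·0.7035^4 = -1.580804
  k=2: (−1)^4·910.7360/(96)·0.7107^2·0.7035^6 = +0.580719
d^4_{0,-2}(1.5605) = +0.605135 -1.580804 +0.580719 = -0.394950
D = (+1.000000+0.000000i)·(-0.394950)·(-0.999970-0.007807i) = +0.394937+0.003083i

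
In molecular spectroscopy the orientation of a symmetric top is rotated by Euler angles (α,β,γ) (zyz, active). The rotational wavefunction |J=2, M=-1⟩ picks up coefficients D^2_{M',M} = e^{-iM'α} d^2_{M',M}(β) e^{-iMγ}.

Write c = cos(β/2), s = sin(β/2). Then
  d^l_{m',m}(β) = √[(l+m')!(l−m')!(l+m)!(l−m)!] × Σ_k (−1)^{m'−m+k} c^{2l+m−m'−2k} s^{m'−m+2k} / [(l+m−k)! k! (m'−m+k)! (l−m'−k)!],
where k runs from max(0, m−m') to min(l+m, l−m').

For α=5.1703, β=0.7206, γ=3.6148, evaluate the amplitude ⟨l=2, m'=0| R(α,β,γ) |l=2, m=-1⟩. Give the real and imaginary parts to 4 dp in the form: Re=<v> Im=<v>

D^2_{0,-1}(5.1703,0.7206,3.6148) = e^{-i·0·5.1703}·d^2_{0,-1}(0.7206)·e^{-i·-1·3.6148}. Compute d first:
With c≡cos(β/2)=0.935791 and s≡sin(β/2)=0.352555, N=[2·2·1·6]^{1/2}=4.898979
Admissible k: 0..1 (factorial args all ≥0)
  k=0: (−1)^1·4.8990/(2)·0.9358^3·0.3526^1 = -0.707684
  k=1: (−1)^2·4.8990/(2)·0.9358^1·0.3526^3 = +0.100447
d^2_{0,-1}(0.7206) = -0.707684 +0.100447 = -0.607237
Attach z-rotation phases: D = e^{-i(0)(5.1703)}·(-0.607237)·e^{-i(-1)(3.6148)} = +0.540509+0.276744i

Re=0.5405 Im=0.2767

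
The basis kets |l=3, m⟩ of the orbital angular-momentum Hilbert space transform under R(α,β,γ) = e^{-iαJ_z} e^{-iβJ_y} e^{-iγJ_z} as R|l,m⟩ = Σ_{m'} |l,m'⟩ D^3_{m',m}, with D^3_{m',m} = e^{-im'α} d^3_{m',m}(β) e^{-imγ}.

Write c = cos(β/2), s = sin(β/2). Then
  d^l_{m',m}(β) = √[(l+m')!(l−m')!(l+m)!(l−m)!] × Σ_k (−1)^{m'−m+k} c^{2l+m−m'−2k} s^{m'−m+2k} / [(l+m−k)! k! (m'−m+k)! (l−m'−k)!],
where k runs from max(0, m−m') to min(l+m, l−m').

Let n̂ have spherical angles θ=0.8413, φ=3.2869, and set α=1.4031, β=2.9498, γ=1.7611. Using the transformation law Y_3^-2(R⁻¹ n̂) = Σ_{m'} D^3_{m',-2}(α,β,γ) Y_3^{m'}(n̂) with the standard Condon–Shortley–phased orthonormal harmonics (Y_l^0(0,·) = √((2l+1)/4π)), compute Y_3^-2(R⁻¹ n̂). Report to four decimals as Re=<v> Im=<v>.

Re=-0.2899 Im=-0.2231

Need the full column D^3_{m',-2} for m'=−3..3 at α=1.4031, β=2.9498, γ=1.7611.
cos(β/2)=0.095749, sin(β/2)=0.995405
d^3_{-3,-2}: single k=1 term ⇒ +0.000020;  D = +0.000002+0.000019i
d^3_{-2,-2}: k∈[0..1] ⇒ +0.000001 -0.000416 = -0.000416;  D = -0.000415-0.000019i
d^3_{-1,-2}: k∈[0..1] ⇒ -0.000025 +0.005476 = +0.005450;  D = +0.001152-0.005327i
d^3_{0,-2}: k∈[0..1] ⇒ +0.000456 -0.049298 = -0.048842;  D = +0.045347+0.018144i
d^3_{1,-2}: k∈[0..1] ⇒ -0.005476 +0.295894 = +0.290418;  D = -0.151378+0.247846i
d^3_{2,-2}: k∈[0..1] ⇒ +0.045003 -0.972748 = -0.927744;  D = -0.699925-0.608946i
d^3_{3,-2}: single k=0 term ⇒ -0.229199;  D = -0.177191+0.145380i
Y_3^{m'}(θ=0.8413,φ=3.2869) and Σ D·Y over m':
  (+0.0000+0.0000i)·(-0.1567+0.0730i)  (-0.0004-0.0000i)·(+0.3627-0.1085i)  (+0.0012-0.0053i)·(-0.2911+0.0426i)  (+0.0453+0.0181i)·(-0.1937+0.0000i)  (-0.1514+0.2478i)·(+0.2911+0.0426i)  (-0.6999-0.6089i)·(+0.3627+0.1085i)  (-0.1772+0.1454i)·(+0.1567+0.0730i)
Y_3^-2(R⁻¹ n̂) = -0.289856-0.223122i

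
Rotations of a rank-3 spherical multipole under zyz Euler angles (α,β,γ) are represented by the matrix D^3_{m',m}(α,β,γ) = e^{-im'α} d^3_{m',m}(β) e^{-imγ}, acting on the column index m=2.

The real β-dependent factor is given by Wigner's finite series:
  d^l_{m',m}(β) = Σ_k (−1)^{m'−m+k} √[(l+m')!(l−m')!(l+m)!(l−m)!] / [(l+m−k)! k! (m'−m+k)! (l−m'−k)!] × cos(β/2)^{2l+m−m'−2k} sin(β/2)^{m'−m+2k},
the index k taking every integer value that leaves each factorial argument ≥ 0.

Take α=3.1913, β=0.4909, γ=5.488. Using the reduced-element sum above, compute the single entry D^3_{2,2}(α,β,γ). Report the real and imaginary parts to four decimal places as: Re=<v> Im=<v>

Split into d^3_{2,2}(β=0.4909) × two z-phases.
Half-angle: c=0.970028, s=0.242993. N=√(120·1·120·1)=120.000000
k∈{0,1} keeps every argument non-negative
  k=0: (−1)^0·120.0000/(120)·0.9700^6·0.2430^0 = +0.833117
  k=1: (−1)^1·120.0000/(24)·0.9700^4·0.2430^2 = -0.261393
d^3_{2,2}(0.4909) = +0.833117 -0.261393 = +0.571723
D = (+0.995062-0.099251i)·(+0.571723)·(-0.019573+0.999808i) = +0.045598+0.569902i

Re=0.0456 Im=0.5699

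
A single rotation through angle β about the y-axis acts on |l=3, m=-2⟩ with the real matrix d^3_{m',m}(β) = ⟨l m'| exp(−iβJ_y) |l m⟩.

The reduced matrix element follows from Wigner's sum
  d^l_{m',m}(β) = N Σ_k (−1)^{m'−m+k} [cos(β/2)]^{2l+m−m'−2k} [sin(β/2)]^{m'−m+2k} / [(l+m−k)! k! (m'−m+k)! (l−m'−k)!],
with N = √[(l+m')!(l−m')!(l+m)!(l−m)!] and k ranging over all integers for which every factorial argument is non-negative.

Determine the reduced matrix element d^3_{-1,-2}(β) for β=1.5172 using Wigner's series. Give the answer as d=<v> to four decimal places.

d^3_{-1,-2}(β=1.5172) via Wigner's sum:
c=cos(1.5172/2)=0.725800, s=sin(1.5172/2)=0.687906; N=√[2·24·1·120]=75.894664
The bounds max(0,m−m')=0 and min(l+m,l−m')=1 give 2 terms
  k=0: (−1)^1·75.8947/(24)·0.7258^5·0.6879^1 = -0.438140
  k=1: (−1)^2·75.8947/(12)·0.7258^3·0.6879^3 = +0.787169
d^3_{-1,-2}(1.5172) = -0.438140 +0.787169 = +0.349028

d=0.3490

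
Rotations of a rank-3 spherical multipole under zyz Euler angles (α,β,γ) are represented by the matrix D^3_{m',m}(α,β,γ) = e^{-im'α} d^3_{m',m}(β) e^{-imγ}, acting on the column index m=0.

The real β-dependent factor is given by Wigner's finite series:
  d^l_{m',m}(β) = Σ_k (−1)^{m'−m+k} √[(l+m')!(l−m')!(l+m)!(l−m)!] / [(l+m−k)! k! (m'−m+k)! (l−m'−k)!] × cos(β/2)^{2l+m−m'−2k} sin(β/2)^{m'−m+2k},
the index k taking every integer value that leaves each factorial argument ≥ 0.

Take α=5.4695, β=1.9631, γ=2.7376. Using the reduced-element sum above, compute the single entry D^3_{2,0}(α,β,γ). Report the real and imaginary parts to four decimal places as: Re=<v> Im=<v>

Re=0.0253 Im=-0.4463

D^3_{2,0}(5.4695,1.9631,2.7376) = e^{-i·2·5.4695}·d^3_{2,0}(1.9631)·e^{-i·0·2.7376}. Compute d first:
Half-angle: c=0.555735, s=0.831360. N=√(120·1·6·6)=65.726707
Admissible k: 0..1 (factorial args all ≥0)
  k=0: (−1)^2·65.7267/(12)·0.5557^4·0.8314^2 = +0.361084
  k=1: (−1)^3·65.7267/(12)·0.5557^2·0.8314^4 = -0.808075
d^3_{2,0}(1.9631) = +0.361084 -0.808075 = -0.446991
Phases: e^{-i·(2)·5.4695}=-0.056544+0.998400i, e^{-i·(0)·2.7376}=+1.000000+0.000000i ⇒ D=+0.025275-0.446275i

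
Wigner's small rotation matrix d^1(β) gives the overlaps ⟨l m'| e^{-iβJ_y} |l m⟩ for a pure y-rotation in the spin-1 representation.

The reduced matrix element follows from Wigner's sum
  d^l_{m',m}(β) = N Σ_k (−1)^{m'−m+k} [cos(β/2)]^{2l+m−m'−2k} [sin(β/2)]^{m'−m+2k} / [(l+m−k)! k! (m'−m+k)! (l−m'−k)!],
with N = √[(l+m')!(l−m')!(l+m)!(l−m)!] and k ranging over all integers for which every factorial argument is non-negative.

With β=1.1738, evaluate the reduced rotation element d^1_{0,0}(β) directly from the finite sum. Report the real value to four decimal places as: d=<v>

d=0.3867

d^1_{0,0}(β=1.1738) via Wigner's sum:
With c≡cos(β/2)=0.832661 and s≡sin(β/2)=0.553782, N=[1·1·1·1]^{1/2}=1.000000
Admissible k: 0..1 (factorial args all ≥0)
  k=0: (−1)^0·1.0000/(1)·0.8327^2·0.5538^0 = +0.693325
  k=1: (−1)^1·1.0000/(1)·0.8327^0·0.5538^2 = -0.306675
d^1_{0,0}(1.1738) = +0.693325 -0.306675 = +0.386650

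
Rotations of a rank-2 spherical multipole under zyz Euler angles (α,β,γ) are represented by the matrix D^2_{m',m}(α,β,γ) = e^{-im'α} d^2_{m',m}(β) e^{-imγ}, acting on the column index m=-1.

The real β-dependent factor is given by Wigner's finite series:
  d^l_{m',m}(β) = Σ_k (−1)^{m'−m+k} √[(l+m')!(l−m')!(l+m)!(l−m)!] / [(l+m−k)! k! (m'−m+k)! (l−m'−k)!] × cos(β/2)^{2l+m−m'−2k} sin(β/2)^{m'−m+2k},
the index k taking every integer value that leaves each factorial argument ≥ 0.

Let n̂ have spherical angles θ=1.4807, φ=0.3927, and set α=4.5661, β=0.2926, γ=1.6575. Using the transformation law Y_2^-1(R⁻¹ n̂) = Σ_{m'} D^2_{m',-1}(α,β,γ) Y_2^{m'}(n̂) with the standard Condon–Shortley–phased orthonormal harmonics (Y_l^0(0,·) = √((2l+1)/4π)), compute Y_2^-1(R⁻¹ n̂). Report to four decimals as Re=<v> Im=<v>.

Re=-0.0424 Im=0.0208

Need the full column D^2_{m',-1} for m'=−2..2 at α=4.5661, β=0.2926, γ=1.6575.
cos(β/2)=0.989317, sin(β/2)=0.145779
d^2_{-2,-1}: single k=1 term ⇒ +0.282313;  D = -0.057711-0.276351i
d^2_{-1,-1}: k∈[0..1] ⇒ +0.957949 -0.062399 = +0.895549;  D = +0.893960-0.053330i
d^2_{0,-1}: k∈[0..1] ⇒ -0.345761 +0.007507 = -0.338254;  D = +0.029291-0.336983i
d^2_{1,-1}: k∈[0..1] ⇒ +0.062399 -0.000452 = +0.061948;  D = -0.060274-0.014303i
d^2_{2,-1}: single k=0 term ⇒ -0.006130;  D = -0.002270+0.005694i
Y_2^{m'}(θ=1.4807,φ=0.3927) and Σ D·Y over m':
  (-0.0577-0.2764i)·(+0.2709-0.2709i)  (+0.8940-0.0533i)·(+0.0640-0.0265i)  (+0.0293-0.3370i)·(-0.3077+0.0000i)  (-0.0603-0.0143i)·(-0.0640-0.0265i)  (-0.0023+0.0057i)·(+0.2709+0.2709i)
Y_2^-1(R⁻¹ n̂) = -0.042439+0.020811i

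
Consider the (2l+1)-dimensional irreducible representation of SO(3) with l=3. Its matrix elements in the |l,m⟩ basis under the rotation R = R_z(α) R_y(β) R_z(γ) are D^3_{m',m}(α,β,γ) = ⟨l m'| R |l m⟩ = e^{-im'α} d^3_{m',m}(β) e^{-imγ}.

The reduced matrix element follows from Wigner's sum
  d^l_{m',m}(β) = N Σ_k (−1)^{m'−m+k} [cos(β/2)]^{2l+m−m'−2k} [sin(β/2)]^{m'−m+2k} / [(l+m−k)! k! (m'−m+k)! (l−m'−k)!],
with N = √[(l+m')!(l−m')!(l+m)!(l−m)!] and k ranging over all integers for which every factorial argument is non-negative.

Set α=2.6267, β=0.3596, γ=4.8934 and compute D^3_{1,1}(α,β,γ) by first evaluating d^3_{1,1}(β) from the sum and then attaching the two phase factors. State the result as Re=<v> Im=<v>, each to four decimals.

Re=0.2206 Im=-0.6361

First d^3_{1,1}(β=0.3596), then the phase factors e^{-i(1)α} and e^{-i(1)γ}:
Half-angle: c=0.983879, s=0.178833. N=√(24·2·24·2)=48.000000
k∈{0,1,2} keeps every argument non-negative
  k=0: (−1)^0·48.0000/(48)·0.9839^6·0.1788^0 = +0.907092
  k=1: (−1)^1·48.0000/(6)·0.9839^4·0.1788^2 = -0.239746
  k=2: (−1)^2·48.0000/(8)·0.9839^2·0.1788^4 = +0.005941
d^3_{1,1}(0.3596) = +0.907092 -0.239746 +0.005941 = +0.673286
Phases: e^{-i·(1)·2.6267}=-0.870346-0.492441i, e^{-i·(1)·4.8934}=+0.180024+0.983662i ⇒ D=+0.220645-0.636106i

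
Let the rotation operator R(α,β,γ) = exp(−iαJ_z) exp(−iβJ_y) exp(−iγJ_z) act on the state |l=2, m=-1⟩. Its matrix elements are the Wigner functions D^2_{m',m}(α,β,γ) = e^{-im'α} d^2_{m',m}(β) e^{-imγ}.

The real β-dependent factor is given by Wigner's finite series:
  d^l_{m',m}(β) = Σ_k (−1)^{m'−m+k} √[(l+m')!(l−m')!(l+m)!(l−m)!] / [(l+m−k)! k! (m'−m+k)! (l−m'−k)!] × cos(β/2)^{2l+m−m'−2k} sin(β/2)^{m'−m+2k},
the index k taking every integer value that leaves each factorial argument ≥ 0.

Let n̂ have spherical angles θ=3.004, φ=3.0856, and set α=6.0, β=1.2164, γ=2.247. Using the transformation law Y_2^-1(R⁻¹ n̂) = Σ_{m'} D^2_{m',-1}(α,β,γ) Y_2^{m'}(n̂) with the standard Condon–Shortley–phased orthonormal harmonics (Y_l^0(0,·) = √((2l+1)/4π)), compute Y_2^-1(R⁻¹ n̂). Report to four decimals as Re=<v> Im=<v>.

Re=0.2089 Im=-0.2425

Need the full column D^2_{m',-1} for m'=−2..2 at α=6.0, β=1.2164, γ=2.247.
cos(β/2)=0.820678, sin(β/2)=0.571391
d^2_{-2,-1}: single k=1 term ⇒ +0.631657;  D = -0.069237+0.627851i
d^2_{-1,-1}: k∈[0..1] ⇒ +0.453619 -0.659681 = -0.206062;  D = +0.078917-0.190351i
d^2_{0,-1}: k∈[0..1] ⇒ -0.773619 +0.375015 = -0.398604;  D = +0.249461-0.310893i
d^2_{1,-1}: k∈[0..1] ⇒ +0.659681 -0.106594 = +0.553086;  D = -0.452890+0.317483i
d^2_{2,-1}: single k=0 term ⇒ -0.306199;  D = +0.289853-0.098706i
Y_2^{m'}(θ=3.004,φ=3.0856) and Σ D·Y over m':
  (-0.0692+0.6279i)·(+0.0072+0.0008i)  (+0.0789-0.1904i)·(+0.1048+0.0059i)  (+0.2495-0.3109i)·(+0.6130+0.0000i)  (-0.4529+0.3175i)·(-0.1048+0.0059i)  (+0.2899-0.0987i)·(+0.0072-0.0008i)
Y_2^-1(R⁻¹ n̂) = +0.208903-0.242458i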